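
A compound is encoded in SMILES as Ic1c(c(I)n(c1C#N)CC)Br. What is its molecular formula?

Heavy atoms from the SMILES: 1 Br, 7 C, 2 I, 2 N.
Implicit hydrogens by atom environment:
  4 × C (aromatic): no H
  2 × I: no H
  1 × Br: no H
  1 × C: 3 H
  1 × C: 2 H
  1 × C: no H
  1 × N (aromatic): no H
  1 × N: no H
  Total hydrogens = 5.
Molecular formula: C7H5BrI2N2

C7H5BrI2N2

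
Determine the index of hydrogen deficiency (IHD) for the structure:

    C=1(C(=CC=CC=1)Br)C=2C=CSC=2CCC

7

Molecular formula from the SMILES: C13H13BrS.
DoU = (2C + 2 + N − H − X)/2 = (2·13 + 2 + 0 − 13 − 1)/2 = 14/2 = 7.
(Structurally: 2 ring(s) + 5 π bond(s) = 7.)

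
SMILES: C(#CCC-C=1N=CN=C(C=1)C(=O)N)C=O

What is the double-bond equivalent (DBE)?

Molecular formula from the SMILES: C10H9N3O2.
DoU = (2C + 2 + N − H − X)/2 = (2·10 + 2 + 3 − 9 − 0)/2 = 16/2 = 8.
(Structurally: 1 ring(s) + 7 π bond(s) = 8.)

8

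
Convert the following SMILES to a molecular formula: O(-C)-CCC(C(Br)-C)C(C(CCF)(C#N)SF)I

Heavy atoms from the SMILES: 1 Br, 11 C, 2 F, 1 I, 1 N, 1 O, 1 S.
Implicit hydrogens by atom environment:
  4 × C: 2 H each → 8
  3 × C: 1 H each → 3
  2 × C: 3 H each → 6
  2 × C: no H
  2 × F: no H
  1 × Br: no H
  1 × I: no H
  1 × N: no H
  1 × O: no H
  1 × S: no H
  Total hydrogens = 17.
Molecular formula: C11H17BrF2INOS

C11H17BrF2INOS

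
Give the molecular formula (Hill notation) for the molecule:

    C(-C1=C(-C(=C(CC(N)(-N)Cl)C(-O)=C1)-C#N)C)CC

C13H18ClN3O

Heavy atoms from the SMILES: 13 C, 1 Cl, 3 N, 1 O.
Implicit hydrogens by atom environment:
  5 × C (aromatic): no H
  3 × C: 2 H each → 6
  2 × C: 3 H each → 6
  2 × C: no H
  2 × N: 2 H each → 4
  1 × C (aromatic): 1 H
  1 × Cl: no H
  1 × N: no H
  1 × O: 1 H
  Total hydrogens = 18.
Molecular formula: C13H18ClN3O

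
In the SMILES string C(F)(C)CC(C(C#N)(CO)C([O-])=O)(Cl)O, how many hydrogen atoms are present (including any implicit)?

10

Hydrogens are implicit in SMILES; fill each atom to its normal valence:
  4 × C: no H
  2 × C: 2 H each → 4
  2 × O: 1 H each → 2
  1 × C: 3 H
  1 × C: 1 H
  1 × Cl: no H
  1 × F: no H
  1 × N: no H
  1 × O: no H
  1 × O (charge -1): no H
  Total hydrogens = 10.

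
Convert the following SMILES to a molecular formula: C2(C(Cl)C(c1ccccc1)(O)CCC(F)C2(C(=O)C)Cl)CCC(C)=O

Heavy atoms from the SMILES: 19 C, 2 Cl, 1 F, 3 O.
Implicit hydrogens by atom environment:
  5 × C (aromatic): 1 H each → 5
  4 × C: 2 H each → 8
  4 × C: no H
  3 × C: 1 H each → 3
  2 × C: 3 H each → 6
  2 × Cl: no H
  2 × O: no H
  1 × C (aromatic): no H
  1 × F: no H
  1 × O: 1 H
  Total hydrogens = 23.
Molecular formula: C19H23Cl2FO3

C19H23Cl2FO3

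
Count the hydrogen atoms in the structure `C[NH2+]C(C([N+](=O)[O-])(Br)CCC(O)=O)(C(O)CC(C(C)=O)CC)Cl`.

23

Hydrogens are implicit in SMILES; fill each atom to its normal valence:
  4 × C: 2 H each → 8
  4 × C: no H
  3 × C: 3 H each → 9
  3 × O: no H
  2 × C: 1 H each → 2
  2 × O: 1 H each → 2
  1 × Br: no H
  1 × Cl: no H
  1 × N (charge +1): 2 H
  1 × N (charge +1): no H
  1 × O (charge -1): no H
  Total hydrogens = 23.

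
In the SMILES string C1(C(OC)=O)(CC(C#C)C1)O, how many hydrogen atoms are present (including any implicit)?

Hydrogens are implicit in SMILES; fill each atom to its normal valence:
  3 × C: no H
  2 × C: 2 H each → 4
  2 × C: 1 H each → 2
  2 × O: no H
  1 × C: 3 H
  1 × O: 1 H
  Total hydrogens = 10.

10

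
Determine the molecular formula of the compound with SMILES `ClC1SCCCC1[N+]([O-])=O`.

Heavy atoms from the SMILES: 5 C, 1 Cl, 1 N, 2 O, 1 S.
Implicit hydrogens by atom environment:
  3 × C: 2 H each → 6
  2 × C: 1 H each → 2
  1 × Cl: no H
  1 × N (charge +1): no H
  1 × O: no H
  1 × O (charge -1): no H
  1 × S: no H
  Total hydrogens = 8.
Molecular formula: C5H8ClNO2S

C5H8ClNO2S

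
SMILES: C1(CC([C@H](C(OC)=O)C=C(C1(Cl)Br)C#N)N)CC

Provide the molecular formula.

C12H16BrClN2O2

Heavy atoms from the SMILES: 1 Br, 12 C, 1 Cl, 2 N, 2 O.
Implicit hydrogens by atom environment:
  4 × C: 1 H each → 4
  4 × C: no H
  2 × C: 3 H each → 6
  2 × C: 2 H each → 4
  2 × O: no H
  1 × Br: no H
  1 × Cl: no H
  1 × N: 2 H
  1 × N: no H
  Total hydrogens = 16.
Molecular formula: C12H16BrClN2O2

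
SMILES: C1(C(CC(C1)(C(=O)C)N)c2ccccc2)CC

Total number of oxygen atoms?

The symbol for oxygen appears 1 time in the SMILES.

1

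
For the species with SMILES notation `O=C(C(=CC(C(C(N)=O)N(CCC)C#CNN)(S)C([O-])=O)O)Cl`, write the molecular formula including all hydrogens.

Heavy atoms from the SMILES: 12 C, 1 Cl, 4 N, 5 O, 1 S.
Implicit hydrogens by atom environment:
  7 × C: no H
  3 × O: no H
  2 × C: 2 H each → 4
  2 × C: 1 H each → 2
  2 × N: 2 H each → 4
  1 × C: 3 H
  1 × Cl: no H
  1 × N: 1 H
  1 × N: no H
  1 × O: 1 H
  1 × O (charge -1): no H
  1 × S: 1 H
  Total hydrogens = 16.
Net charge -1.
Molecular formula: C12H16ClN4O5S-

C12H16ClN4O5S-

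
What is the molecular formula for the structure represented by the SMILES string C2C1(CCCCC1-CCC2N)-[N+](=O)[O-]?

Heavy atoms from the SMILES: 10 C, 2 N, 2 O.
Implicit hydrogens by atom environment:
  7 × C: 2 H each → 14
  2 × C: 1 H each → 2
  1 × C: no H
  1 × N: 2 H
  1 × N (charge +1): no H
  1 × O: no H
  1 × O (charge -1): no H
  Total hydrogens = 18.
Molecular formula: C10H18N2O2

C10H18N2O2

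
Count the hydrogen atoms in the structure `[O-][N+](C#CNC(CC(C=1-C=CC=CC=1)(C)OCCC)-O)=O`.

Hydrogens are implicit in SMILES; fill each atom to its normal valence:
  5 × C (aromatic): 1 H each → 5
  3 × C: 2 H each → 6
  3 × C: no H
  2 × C: 3 H each → 6
  2 × O: no H
  1 × C: 1 H
  1 × C (aromatic): no H
  1 × N: 1 H
  1 × N (charge +1): no H
  1 × O: 1 H
  1 × O (charge -1): no H
  Total hydrogens = 20.

20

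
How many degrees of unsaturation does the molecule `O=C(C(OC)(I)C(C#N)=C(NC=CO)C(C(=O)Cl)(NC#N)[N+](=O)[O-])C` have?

9

Molecular formula from the SMILES: C12H11ClIN5O6.
DoU = (2C + 2 + N − H − X)/2 = (2·12 + 2 + 5 − 11 − 2)/2 = 18/2 = 9.
(Structurally: 0 ring(s) + 9 π bond(s) = 9.)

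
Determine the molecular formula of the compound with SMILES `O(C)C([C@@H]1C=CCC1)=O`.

Heavy atoms from the SMILES: 7 C, 2 O.
Implicit hydrogens by atom environment:
  3 × C: 1 H each → 3
  2 × C: 2 H each → 4
  2 × O: no H
  1 × C: 3 H
  1 × C: no H
  Total hydrogens = 10.
Molecular formula: C7H10O2

C7H10O2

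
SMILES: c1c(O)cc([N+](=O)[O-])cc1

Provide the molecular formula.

Heavy atoms from the SMILES: 6 C, 1 N, 3 O.
Implicit hydrogens by atom environment:
  4 × C (aromatic): 1 H each → 4
  2 × C (aromatic): no H
  1 × N (charge +1): no H
  1 × O: 1 H
  1 × O: no H
  1 × O (charge -1): no H
  Total hydrogens = 5.
Molecular formula: C6H5NO3

C6H5NO3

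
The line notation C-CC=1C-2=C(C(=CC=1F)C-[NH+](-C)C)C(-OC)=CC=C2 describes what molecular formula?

C16H21FNO+

Heavy atoms from the SMILES: 16 C, 1 F, 1 N, 1 O.
Implicit hydrogens by atom environment:
  6 × C (aromatic): no H
  4 × C: 3 H each → 12
  4 × C (aromatic): 1 H each → 4
  2 × C: 2 H each → 4
  1 × F: no H
  1 × N (charge +1): 1 H
  1 × O: no H
  Total hydrogens = 21.
Net charge +1.
Molecular formula: C16H21FNO+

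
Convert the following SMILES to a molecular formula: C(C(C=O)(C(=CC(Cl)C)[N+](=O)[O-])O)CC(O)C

C10H16ClNO5

Heavy atoms from the SMILES: 10 C, 1 Cl, 1 N, 5 O.
Implicit hydrogens by atom environment:
  4 × C: 1 H each → 4
  2 × C: 3 H each → 6
  2 × C: 2 H each → 4
  2 × C: no H
  2 × O: 1 H each → 2
  2 × O: no H
  1 × Cl: no H
  1 × N (charge +1): no H
  1 × O (charge -1): no H
  Total hydrogens = 16.
Molecular formula: C10H16ClNO5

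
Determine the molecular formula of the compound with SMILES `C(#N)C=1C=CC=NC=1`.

Heavy atoms from the SMILES: 6 C, 2 N.
Implicit hydrogens by atom environment:
  4 × C (aromatic): 1 H each → 4
  1 × C (aromatic): no H
  1 × C: no H
  1 × N (aromatic): no H
  1 × N: no H
  Total hydrogens = 4.
Molecular formula: C6H4N2

C6H4N2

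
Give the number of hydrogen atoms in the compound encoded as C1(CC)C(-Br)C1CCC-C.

Hydrogens are implicit in SMILES; fill each atom to its normal valence:
  4 × C: 2 H each → 8
  3 × C: 1 H each → 3
  2 × C: 3 H each → 6
  1 × Br: no H
  Total hydrogens = 17.

17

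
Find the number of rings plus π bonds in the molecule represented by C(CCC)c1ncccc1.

Molecular formula from the SMILES: C9H13N.
DoU = (2C + 2 + N − H − X)/2 = (2·9 + 2 + 1 − 13 − 0)/2 = 8/2 = 4.
(Structurally: 1 ring(s) + 3 π bond(s) = 4.)

4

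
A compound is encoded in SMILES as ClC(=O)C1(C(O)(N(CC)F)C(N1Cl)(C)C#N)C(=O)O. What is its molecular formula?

C9H10Cl2FN3O4

Heavy atoms from the SMILES: 9 C, 2 Cl, 1 F, 3 N, 4 O.
Implicit hydrogens by atom environment:
  6 × C: no H
  3 × N: no H
  2 × C: 3 H each → 6
  2 × Cl: no H
  2 × O: 1 H each → 2
  2 × O: no H
  1 × C: 2 H
  1 × F: no H
  Total hydrogens = 10.
Molecular formula: C9H10Cl2FN3O4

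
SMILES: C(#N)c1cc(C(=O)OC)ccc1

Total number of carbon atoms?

The symbol for carbon appears 9 times in the SMILES. Lowercase c denotes aromatic carbon and counts toward C.

9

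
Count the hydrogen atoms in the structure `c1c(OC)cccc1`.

8

Hydrogens are implicit in SMILES; fill each atom to its normal valence:
  5 × C (aromatic): 1 H each → 5
  1 × C: 3 H
  1 × C (aromatic): no H
  1 × O: no H
  Total hydrogens = 8.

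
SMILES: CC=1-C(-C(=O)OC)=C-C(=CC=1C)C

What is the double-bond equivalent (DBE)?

Molecular formula from the SMILES: C11H14O2.
DoU = (2C + 2 + N − H − X)/2 = (2·11 + 2 + 0 − 14 − 0)/2 = 10/2 = 5.
(Structurally: 1 ring(s) + 4 π bond(s) = 5.)

5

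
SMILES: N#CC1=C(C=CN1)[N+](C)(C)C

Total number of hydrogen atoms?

12

Hydrogens are implicit in SMILES; fill each atom to its normal valence:
  3 × C: 3 H each → 9
  2 × C (aromatic): 1 H each → 2
  2 × C (aromatic): no H
  1 × C: no H
  1 × N (aromatic): 1 H
  1 × N: no H
  1 × N (charge +1): no H
  Total hydrogens = 12.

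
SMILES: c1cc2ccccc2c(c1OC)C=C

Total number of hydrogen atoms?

12

Hydrogens are implicit in SMILES; fill each atom to its normal valence:
  6 × C (aromatic): 1 H each → 6
  4 × C (aromatic): no H
  1 × C: 3 H
  1 × C: 2 H
  1 × C: 1 H
  1 × O: no H
  Total hydrogens = 12.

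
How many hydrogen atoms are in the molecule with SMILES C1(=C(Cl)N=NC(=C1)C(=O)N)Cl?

3

Hydrogens are implicit in SMILES; fill each atom to its normal valence:
  3 × C (aromatic): no H
  2 × Cl: no H
  2 × N (aromatic): no H
  1 × C (aromatic): 1 H
  1 × C: no H
  1 × N: 2 H
  1 × O: no H
  Total hydrogens = 3.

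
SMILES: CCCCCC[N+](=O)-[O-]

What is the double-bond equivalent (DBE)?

1

Molecular formula from the SMILES: C6H13NO2.
DoU = (2C + 2 + N − H − X)/2 = (2·6 + 2 + 1 − 13 − 0)/2 = 2/2 = 1.
(Structurally: 0 ring(s) + 1 π bond(s) = 1.)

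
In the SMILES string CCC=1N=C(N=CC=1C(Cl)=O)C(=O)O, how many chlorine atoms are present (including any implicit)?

The symbol for chlorine appears 1 time in the SMILES.

1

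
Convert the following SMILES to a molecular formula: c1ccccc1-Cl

C6H5Cl

Heavy atoms from the SMILES: 6 C, 1 Cl.
Implicit hydrogens by atom environment:
  5 × C (aromatic): 1 H each → 5
  1 × C (aromatic): no H
  1 × Cl: no H
  Total hydrogens = 5.
Molecular formula: C6H5Cl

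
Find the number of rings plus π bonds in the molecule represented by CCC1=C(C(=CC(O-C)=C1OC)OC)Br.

Molecular formula from the SMILES: C11H15BrO3.
DoU = (2C + 2 + N − H − X)/2 = (2·11 + 2 + 0 − 15 − 1)/2 = 8/2 = 4.
(Structurally: 1 ring(s) + 3 π bond(s) = 4.)

4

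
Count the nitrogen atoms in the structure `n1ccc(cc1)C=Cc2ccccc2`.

The symbol for nitrogen appears 1 time in the SMILES.

1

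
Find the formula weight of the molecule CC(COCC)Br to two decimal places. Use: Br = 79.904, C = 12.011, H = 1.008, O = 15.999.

167.05

Molecular formula: C5H11BrO.
M = 1×79.904 + 5×12.011 + 11×1.008 + 1×15.999 = 167.05 g/mol.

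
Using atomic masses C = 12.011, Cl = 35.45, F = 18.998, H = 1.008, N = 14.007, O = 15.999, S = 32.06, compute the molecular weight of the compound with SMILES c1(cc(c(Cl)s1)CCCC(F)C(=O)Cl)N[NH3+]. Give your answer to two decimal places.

Molecular formula: C9H12Cl2FN2OS+.
M = 9×12.011 + 2×35.45 + 1×18.998 + 12×1.008 + 2×14.007 + 1×15.999 + 1×32.06 = 286.17 g/mol.

286.17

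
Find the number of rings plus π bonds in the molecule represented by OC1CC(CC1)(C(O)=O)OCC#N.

4

Molecular formula from the SMILES: C8H11NO4.
DoU = (2C + 2 + N − H − X)/2 = (2·8 + 2 + 1 − 11 − 0)/2 = 8/2 = 4.
(Structurally: 1 ring(s) + 3 π bond(s) = 4.)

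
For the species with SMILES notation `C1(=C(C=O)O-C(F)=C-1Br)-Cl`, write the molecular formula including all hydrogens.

C5HBrClFO2

Heavy atoms from the SMILES: 1 Br, 5 C, 1 Cl, 1 F, 2 O.
Implicit hydrogens by atom environment:
  4 × C (aromatic): no H
  1 × Br: no H
  1 × C: 1 H
  1 × Cl: no H
  1 × F: no H
  1 × O (aromatic): no H
  1 × O: no H
  Total hydrogens = 1.
Molecular formula: C5HBrClFO2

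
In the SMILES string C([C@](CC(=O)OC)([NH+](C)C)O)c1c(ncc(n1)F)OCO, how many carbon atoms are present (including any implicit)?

12

The symbol for carbon appears 12 times in the SMILES. Lowercase c denotes aromatic carbon and counts toward C.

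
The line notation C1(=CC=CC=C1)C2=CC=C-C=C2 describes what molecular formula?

Heavy atoms from the SMILES: 12 C.
Implicit hydrogens by atom environment:
  10 × C (aromatic): 1 H each → 10
  2 × C (aromatic): no H
  Total hydrogens = 10.
Molecular formula: C12H10

C12H10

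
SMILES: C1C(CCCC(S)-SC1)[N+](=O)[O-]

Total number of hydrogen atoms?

Hydrogens are implicit in SMILES; fill each atom to its normal valence:
  5 × C: 2 H each → 10
  2 × C: 1 H each → 2
  1 × N (charge +1): no H
  1 × O: no H
  1 × O (charge -1): no H
  1 × S: 1 H
  1 × S: no H
  Total hydrogens = 13.

13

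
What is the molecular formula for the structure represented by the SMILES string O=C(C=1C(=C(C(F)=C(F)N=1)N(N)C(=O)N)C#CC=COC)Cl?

C12H9ClF2N4O3

Heavy atoms from the SMILES: 12 C, 1 Cl, 2 F, 4 N, 3 O.
Implicit hydrogens by atom environment:
  5 × C (aromatic): no H
  4 × C: no H
  3 × O: no H
  2 × C: 1 H each → 2
  2 × F: no H
  2 × N: 2 H each → 4
  1 × C: 3 H
  1 × Cl: no H
  1 × N (aromatic): no H
  1 × N: no H
  Total hydrogens = 9.
Molecular formula: C12H9ClF2N4O3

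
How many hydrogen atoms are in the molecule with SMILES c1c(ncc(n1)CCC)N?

11

Hydrogens are implicit in SMILES; fill each atom to its normal valence:
  2 × C: 2 H each → 4
  2 × C (aromatic): 1 H each → 2
  2 × C (aromatic): no H
  2 × N (aromatic): no H
  1 × C: 3 H
  1 × N: 2 H
  Total hydrogens = 11.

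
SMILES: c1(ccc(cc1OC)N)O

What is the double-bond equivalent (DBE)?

4

Molecular formula from the SMILES: C7H9NO2.
DoU = (2C + 2 + N − H − X)/2 = (2·7 + 2 + 1 − 9 − 0)/2 = 8/2 = 4.
(Structurally: 1 ring(s) + 3 π bond(s) = 4.)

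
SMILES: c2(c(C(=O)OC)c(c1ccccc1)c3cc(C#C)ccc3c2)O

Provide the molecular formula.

C20H14O3

Heavy atoms from the SMILES: 20 C, 3 O.
Implicit hydrogens by atom environment:
  9 × C (aromatic): 1 H each → 9
  7 × C (aromatic): no H
  2 × C: no H
  2 × O: no H
  1 × C: 3 H
  1 × C: 1 H
  1 × O: 1 H
  Total hydrogens = 14.
Molecular formula: C20H14O3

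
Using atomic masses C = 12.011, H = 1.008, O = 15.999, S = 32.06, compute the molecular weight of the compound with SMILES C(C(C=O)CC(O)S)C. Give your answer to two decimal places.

Molecular formula: C6H12O2S.
M = 6×12.011 + 12×1.008 + 2×15.999 + 1×32.06 = 148.22 g/mol.

148.22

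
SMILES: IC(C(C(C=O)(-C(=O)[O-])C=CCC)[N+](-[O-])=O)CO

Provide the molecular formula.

C10H13INO6-

Heavy atoms from the SMILES: 10 C, 1 I, 1 N, 6 O.
Implicit hydrogens by atom environment:
  5 × C: 1 H each → 5
  3 × O: no H
  2 × C: 2 H each → 4
  2 × C: no H
  2 × O (charge -1): no H
  1 × C: 3 H
  1 × I: no H
  1 × N (charge +1): no H
  1 × O: 1 H
  Total hydrogens = 13.
Net charge -1.
Molecular formula: C10H13INO6-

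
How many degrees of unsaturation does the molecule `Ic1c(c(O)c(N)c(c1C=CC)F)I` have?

Molecular formula from the SMILES: C9H8FI2NO.
DoU = (2C + 2 + N − H − X)/2 = (2·9 + 2 + 1 − 8 − 3)/2 = 10/2 = 5.
(Structurally: 1 ring(s) + 4 π bond(s) = 5.)

5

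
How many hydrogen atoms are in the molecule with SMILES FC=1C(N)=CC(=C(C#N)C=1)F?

Hydrogens are implicit in SMILES; fill each atom to its normal valence:
  4 × C (aromatic): no H
  2 × C (aromatic): 1 H each → 2
  2 × F: no H
  1 × C: no H
  1 × N: 2 H
  1 × N: no H
  Total hydrogens = 4.

4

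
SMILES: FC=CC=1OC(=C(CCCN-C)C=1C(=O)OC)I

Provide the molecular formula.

Heavy atoms from the SMILES: 12 C, 1 F, 1 I, 1 N, 3 O.
Implicit hydrogens by atom environment:
  4 × C (aromatic): no H
  3 × C: 2 H each → 6
  2 × C: 3 H each → 6
  2 × C: 1 H each → 2
  2 × O: no H
  1 × C: no H
  1 × F: no H
  1 × I: no H
  1 × N: 1 H
  1 × O (aromatic): no H
  Total hydrogens = 15.
Molecular formula: C12H15FINO3

C12H15FINO3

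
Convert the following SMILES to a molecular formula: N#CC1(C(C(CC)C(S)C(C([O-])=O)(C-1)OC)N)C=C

Heavy atoms from the SMILES: 13 C, 2 N, 3 O, 1 S.
Implicit hydrogens by atom environment:
  4 × C: 1 H each → 4
  4 × C: no H
  3 × C: 2 H each → 6
  2 × C: 3 H each → 6
  2 × O: no H
  1 × N: 2 H
  1 × N: no H
  1 × O (charge -1): no H
  1 × S: 1 H
  Total hydrogens = 19.
Net charge -1.
Molecular formula: C13H19N2O3S-

C13H19N2O3S-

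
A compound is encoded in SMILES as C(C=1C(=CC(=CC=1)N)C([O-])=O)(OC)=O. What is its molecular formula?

Heavy atoms from the SMILES: 9 C, 1 N, 4 O.
Implicit hydrogens by atom environment:
  3 × C (aromatic): 1 H each → 3
  3 × C (aromatic): no H
  3 × O: no H
  2 × C: no H
  1 × C: 3 H
  1 × N: 2 H
  1 × O (charge -1): no H
  Total hydrogens = 8.
Net charge -1.
Molecular formula: C9H8NO4-

C9H8NO4-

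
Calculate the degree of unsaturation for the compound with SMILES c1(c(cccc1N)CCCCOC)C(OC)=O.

Molecular formula from the SMILES: C13H19NO3.
DoU = (2C + 2 + N − H − X)/2 = (2·13 + 2 + 1 − 19 − 0)/2 = 10/2 = 5.
(Structurally: 1 ring(s) + 4 π bond(s) = 5.)

5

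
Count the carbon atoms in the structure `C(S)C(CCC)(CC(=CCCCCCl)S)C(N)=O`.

13

The symbol for carbon appears 13 times in the SMILES. (Cl is a single chlorine, not C + l.)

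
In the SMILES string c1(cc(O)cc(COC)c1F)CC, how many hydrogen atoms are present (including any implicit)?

13

Hydrogens are implicit in SMILES; fill each atom to its normal valence:
  4 × C (aromatic): no H
  2 × C: 3 H each → 6
  2 × C: 2 H each → 4
  2 × C (aromatic): 1 H each → 2
  1 × F: no H
  1 × O: 1 H
  1 × O: no H
  Total hydrogens = 13.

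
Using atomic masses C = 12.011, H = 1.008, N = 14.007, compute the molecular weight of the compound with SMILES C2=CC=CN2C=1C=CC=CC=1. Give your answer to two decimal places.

143.19

Molecular formula: C10H9N.
M = 10×12.011 + 9×1.008 + 1×14.007 = 143.19 g/mol.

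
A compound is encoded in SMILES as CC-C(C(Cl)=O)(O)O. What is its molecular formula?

Heavy atoms from the SMILES: 4 C, 1 Cl, 3 O.
Implicit hydrogens by atom environment:
  2 × C: no H
  2 × O: 1 H each → 2
  1 × C: 3 H
  1 × C: 2 H
  1 × Cl: no H
  1 × O: no H
  Total hydrogens = 7.
Molecular formula: C4H7ClO3

C4H7ClO3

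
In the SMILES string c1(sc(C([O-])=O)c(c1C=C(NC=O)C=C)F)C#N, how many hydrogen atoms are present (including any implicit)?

Hydrogens are implicit in SMILES; fill each atom to its normal valence:
  4 × C (aromatic): no H
  3 × C: 1 H each → 3
  3 × C: no H
  2 × O: no H
  1 × C: 2 H
  1 × F: no H
  1 × N: 1 H
  1 × N: no H
  1 × O (charge -1): no H
  1 × S (aromatic): no H
  Total hydrogens = 6.

6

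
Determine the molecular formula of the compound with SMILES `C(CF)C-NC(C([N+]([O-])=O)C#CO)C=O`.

Heavy atoms from the SMILES: 8 C, 1 F, 2 N, 4 O.
Implicit hydrogens by atom environment:
  3 × C: 2 H each → 6
  3 × C: 1 H each → 3
  2 × C: no H
  2 × O: no H
  1 × F: no H
  1 × N: 1 H
  1 × N (charge +1): no H
  1 × O: 1 H
  1 × O (charge -1): no H
  Total hydrogens = 11.
Molecular formula: C8H11FN2O4

C8H11FN2O4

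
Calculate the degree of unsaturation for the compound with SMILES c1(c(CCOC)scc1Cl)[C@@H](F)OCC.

3

Molecular formula from the SMILES: C10H14ClFO2S.
DoU = (2C + 2 + N − H − X)/2 = (2·10 + 2 + 0 − 14 − 2)/2 = 6/2 = 3.
(Structurally: 1 ring(s) + 2 π bond(s) = 3.)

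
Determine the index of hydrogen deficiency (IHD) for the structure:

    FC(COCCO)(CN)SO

0

Molecular formula from the SMILES: C5H12FNO3S.
DoU = (2C + 2 + N − H − X)/2 = (2·5 + 2 + 1 − 12 − 1)/2 = 0/2 = 0.
(Structurally: 0 ring(s) + 0 π bond(s) = 0.)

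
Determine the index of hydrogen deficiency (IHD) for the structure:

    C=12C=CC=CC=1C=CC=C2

7

Molecular formula from the SMILES: C10H8.
DoU = (2C + 2 + N − H − X)/2 = (2·10 + 2 + 0 − 8 − 0)/2 = 14/2 = 7.
(Structurally: 2 ring(s) + 5 π bond(s) = 7.)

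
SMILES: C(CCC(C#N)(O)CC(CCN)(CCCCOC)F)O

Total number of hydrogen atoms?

Hydrogens are implicit in SMILES; fill each atom to its normal valence:
  10 × C: 2 H each → 20
  3 × C: no H
  2 × O: 1 H each → 2
  1 × C: 3 H
  1 × F: no H
  1 × N: 2 H
  1 × N: no H
  1 × O: no H
  Total hydrogens = 27.

27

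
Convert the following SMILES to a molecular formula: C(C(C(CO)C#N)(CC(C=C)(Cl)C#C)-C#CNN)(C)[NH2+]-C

C15H22ClN4O+

Heavy atoms from the SMILES: 15 C, 1 Cl, 4 N, 1 O.
Implicit hydrogens by atom environment:
  6 × C: no H
  4 × C: 1 H each → 4
  3 × C: 2 H each → 6
  2 × C: 3 H each → 6
  1 × Cl: no H
  1 × N (charge +1): 2 H
  1 × N: 2 H
  1 × N: 1 H
  1 × N: no H
  1 × O: 1 H
  Total hydrogens = 22.
Net charge +1.
Molecular formula: C15H22ClN4O+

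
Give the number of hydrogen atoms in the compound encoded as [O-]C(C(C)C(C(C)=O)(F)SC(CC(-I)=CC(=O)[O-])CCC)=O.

Hydrogens are implicit in SMILES; fill each atom to its normal valence:
  5 × C: no H
  3 × C: 3 H each → 9
  3 × C: 2 H each → 6
  3 × C: 1 H each → 3
  3 × O: no H
  2 × O (charge -1): no H
  1 × F: no H
  1 × I: no H
  1 × S: no H
  Total hydrogens = 18.

18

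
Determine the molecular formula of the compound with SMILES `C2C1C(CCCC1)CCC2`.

Heavy atoms from the SMILES: 10 C.
Implicit hydrogens by atom environment:
  8 × C: 2 H each → 16
  2 × C: 1 H each → 2
  Total hydrogens = 18.
Molecular formula: C10H18

C10H18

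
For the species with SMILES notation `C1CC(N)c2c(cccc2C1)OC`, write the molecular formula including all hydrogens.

Heavy atoms from the SMILES: 11 C, 1 N, 1 O.
Implicit hydrogens by atom environment:
  3 × C: 2 H each → 6
  3 × C (aromatic): 1 H each → 3
  3 × C (aromatic): no H
  1 × C: 3 H
  1 × C: 1 H
  1 × N: 2 H
  1 × O: no H
  Total hydrogens = 15.
Molecular formula: C11H15NO

C11H15NO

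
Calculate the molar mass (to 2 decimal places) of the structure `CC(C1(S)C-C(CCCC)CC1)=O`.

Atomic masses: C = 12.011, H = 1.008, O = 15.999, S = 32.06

200.34

Molecular formula: C11H20OS.
M = 11×12.011 + 20×1.008 + 1×15.999 + 1×32.06 = 200.34 g/mol.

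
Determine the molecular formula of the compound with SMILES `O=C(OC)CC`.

C4H8O2

Heavy atoms from the SMILES: 4 C, 2 O.
Implicit hydrogens by atom environment:
  2 × C: 3 H each → 6
  2 × O: no H
  1 × C: 2 H
  1 × C: no H
  Total hydrogens = 8.
Molecular formula: C4H8O2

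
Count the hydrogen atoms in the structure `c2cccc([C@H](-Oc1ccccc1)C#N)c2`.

11

Hydrogens are implicit in SMILES; fill each atom to its normal valence:
  10 × C (aromatic): 1 H each → 10
  2 × C (aromatic): no H
  1 × C: 1 H
  1 × C: no H
  1 × N: no H
  1 × O: no H
  Total hydrogens = 11.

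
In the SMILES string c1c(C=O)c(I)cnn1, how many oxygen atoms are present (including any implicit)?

The symbol for oxygen appears 1 time in the SMILES.

1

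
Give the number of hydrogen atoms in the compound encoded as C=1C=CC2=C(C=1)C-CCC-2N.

13

Hydrogens are implicit in SMILES; fill each atom to its normal valence:
  4 × C (aromatic): 1 H each → 4
  3 × C: 2 H each → 6
  2 × C (aromatic): no H
  1 × C: 1 H
  1 × N: 2 H
  Total hydrogens = 13.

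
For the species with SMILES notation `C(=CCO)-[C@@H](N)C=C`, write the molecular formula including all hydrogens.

Heavy atoms from the SMILES: 6 C, 1 N, 1 O.
Implicit hydrogens by atom environment:
  4 × C: 1 H each → 4
  2 × C: 2 H each → 4
  1 × N: 2 H
  1 × O: 1 H
  Total hydrogens = 11.
Molecular formula: C6H11NO

C6H11NO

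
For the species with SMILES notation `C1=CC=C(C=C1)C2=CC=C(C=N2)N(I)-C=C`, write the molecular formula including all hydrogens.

Heavy atoms from the SMILES: 13 C, 1 I, 2 N.
Implicit hydrogens by atom environment:
  8 × C (aromatic): 1 H each → 8
  3 × C (aromatic): no H
  1 × C: 2 H
  1 × C: 1 H
  1 × I: no H
  1 × N (aromatic): no H
  1 × N: no H
  Total hydrogens = 11.
Molecular formula: C13H11IN2

C13H11IN2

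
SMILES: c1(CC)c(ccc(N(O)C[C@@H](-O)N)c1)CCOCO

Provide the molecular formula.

C13H22N2O4

Heavy atoms from the SMILES: 13 C, 2 N, 4 O.
Implicit hydrogens by atom environment:
  5 × C: 2 H each → 10
  3 × C (aromatic): 1 H each → 3
  3 × C (aromatic): no H
  3 × O: 1 H each → 3
  1 × C: 3 H
  1 × C: 1 H
  1 × N: 2 H
  1 × N: no H
  1 × O: no H
  Total hydrogens = 22.
Molecular formula: C13H22N2O4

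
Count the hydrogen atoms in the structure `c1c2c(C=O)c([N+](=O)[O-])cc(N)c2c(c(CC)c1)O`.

Hydrogens are implicit in SMILES; fill each atom to its normal valence:
  7 × C (aromatic): no H
  3 × C (aromatic): 1 H each → 3
  2 × O: no H
  1 × C: 3 H
  1 × C: 2 H
  1 × C: 1 H
  1 × N: 2 H
  1 × N (charge +1): no H
  1 × O: 1 H
  1 × O (charge -1): no H
  Total hydrogens = 12.

12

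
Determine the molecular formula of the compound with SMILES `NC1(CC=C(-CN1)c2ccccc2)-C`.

Heavy atoms from the SMILES: 12 C, 2 N.
Implicit hydrogens by atom environment:
  5 × C (aromatic): 1 H each → 5
  2 × C: 2 H each → 4
  2 × C: no H
  1 × C: 3 H
  1 × C: 1 H
  1 × C (aromatic): no H
  1 × N: 2 H
  1 × N: 1 H
  Total hydrogens = 16.
Molecular formula: C12H16N2

C12H16N2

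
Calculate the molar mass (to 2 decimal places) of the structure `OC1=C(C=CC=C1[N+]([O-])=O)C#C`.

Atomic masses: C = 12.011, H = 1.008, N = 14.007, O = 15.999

163.13

Molecular formula: C8H5NO3.
M = 8×12.011 + 5×1.008 + 1×14.007 + 3×15.999 = 163.13 g/mol.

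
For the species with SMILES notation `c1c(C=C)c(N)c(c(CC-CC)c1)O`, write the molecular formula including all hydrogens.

Heavy atoms from the SMILES: 12 C, 1 N, 1 O.
Implicit hydrogens by atom environment:
  4 × C: 2 H each → 8
  4 × C (aromatic): no H
  2 × C (aromatic): 1 H each → 2
  1 × C: 3 H
  1 × C: 1 H
  1 × N: 2 H
  1 × O: 1 H
  Total hydrogens = 17.
Molecular formula: C12H17NO

C12H17NO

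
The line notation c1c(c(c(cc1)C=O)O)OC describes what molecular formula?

Heavy atoms from the SMILES: 8 C, 3 O.
Implicit hydrogens by atom environment:
  3 × C (aromatic): 1 H each → 3
  3 × C (aromatic): no H
  2 × O: no H
  1 × C: 3 H
  1 × C: 1 H
  1 × O: 1 H
  Total hydrogens = 8.
Molecular formula: C8H8O3

C8H8O3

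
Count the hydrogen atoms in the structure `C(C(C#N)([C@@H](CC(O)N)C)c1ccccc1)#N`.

15

Hydrogens are implicit in SMILES; fill each atom to its normal valence:
  5 × C (aromatic): 1 H each → 5
  3 × C: no H
  2 × C: 1 H each → 2
  2 × N: no H
  1 × C: 3 H
  1 × C: 2 H
  1 × C (aromatic): no H
  1 × N: 2 H
  1 × O: 1 H
  Total hydrogens = 15.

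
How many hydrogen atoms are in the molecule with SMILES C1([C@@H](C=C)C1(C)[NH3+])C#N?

11

Hydrogens are implicit in SMILES; fill each atom to its normal valence:
  3 × C: 1 H each → 3
  2 × C: no H
  1 × C: 3 H
  1 × C: 2 H
  1 × N (charge +1): 3 H
  1 × N: no H
  Total hydrogens = 11.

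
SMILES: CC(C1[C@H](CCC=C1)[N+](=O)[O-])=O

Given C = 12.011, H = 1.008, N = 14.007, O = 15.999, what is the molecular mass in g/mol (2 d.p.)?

Molecular formula: C8H11NO3.
M = 8×12.011 + 11×1.008 + 1×14.007 + 3×15.999 = 169.18 g/mol.

169.18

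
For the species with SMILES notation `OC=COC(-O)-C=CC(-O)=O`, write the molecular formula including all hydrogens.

C6H8O5

Heavy atoms from the SMILES: 6 C, 5 O.
Implicit hydrogens by atom environment:
  5 × C: 1 H each → 5
  3 × O: 1 H each → 3
  2 × O: no H
  1 × C: no H
  Total hydrogens = 8.
Molecular formula: C6H8O5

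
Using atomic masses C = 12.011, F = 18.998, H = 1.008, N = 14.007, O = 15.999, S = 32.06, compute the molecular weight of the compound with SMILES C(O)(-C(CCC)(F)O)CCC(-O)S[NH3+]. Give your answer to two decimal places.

Molecular formula: C8H19FNO3S+.
M = 8×12.011 + 1×18.998 + 19×1.008 + 1×14.007 + 3×15.999 + 1×32.06 = 228.30 g/mol.

228.30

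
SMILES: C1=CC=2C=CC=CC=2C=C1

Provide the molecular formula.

C10H8

Heavy atoms from the SMILES: 10 C.
Implicit hydrogens by atom environment:
  8 × C (aromatic): 1 H each → 8
  2 × C (aromatic): no H
  Total hydrogens = 8.
Molecular formula: C10H8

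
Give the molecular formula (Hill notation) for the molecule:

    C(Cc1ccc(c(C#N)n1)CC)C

Heavy atoms from the SMILES: 11 C, 2 N.
Implicit hydrogens by atom environment:
  3 × C: 2 H each → 6
  3 × C (aromatic): no H
  2 × C: 3 H each → 6
  2 × C (aromatic): 1 H each → 2
  1 × C: no H
  1 × N (aromatic): no H
  1 × N: no H
  Total hydrogens = 14.
Molecular formula: C11H14N2

C11H14N2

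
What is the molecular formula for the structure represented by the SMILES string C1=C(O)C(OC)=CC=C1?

C7H8O2

Heavy atoms from the SMILES: 7 C, 2 O.
Implicit hydrogens by atom environment:
  4 × C (aromatic): 1 H each → 4
  2 × C (aromatic): no H
  1 × C: 3 H
  1 × O: 1 H
  1 × O: no H
  Total hydrogens = 8.
Molecular formula: C7H8O2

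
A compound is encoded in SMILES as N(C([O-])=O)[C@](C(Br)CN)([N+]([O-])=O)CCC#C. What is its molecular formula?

C8H11BrN3O4-

Heavy atoms from the SMILES: 1 Br, 8 C, 3 N, 4 O.
Implicit hydrogens by atom environment:
  3 × C: 2 H each → 6
  3 × C: no H
  2 × C: 1 H each → 2
  2 × O: no H
  2 × O (charge -1): no H
  1 × Br: no H
  1 × N: 2 H
  1 × N: 1 H
  1 × N (charge +1): no H
  Total hydrogens = 11.
Net charge -1.
Molecular formula: C8H11BrN3O4-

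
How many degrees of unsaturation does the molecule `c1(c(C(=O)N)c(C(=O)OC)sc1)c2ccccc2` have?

Molecular formula from the SMILES: C13H11NO3S.
DoU = (2C + 2 + N − H − X)/2 = (2·13 + 2 + 1 − 11 − 0)/2 = 18/2 = 9.
(Structurally: 2 ring(s) + 7 π bond(s) = 9.)

9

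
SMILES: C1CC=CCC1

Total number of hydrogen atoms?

Hydrogens are implicit in SMILES; fill each atom to its normal valence:
  4 × C: 2 H each → 8
  2 × C: 1 H each → 2
  Total hydrogens = 10.

10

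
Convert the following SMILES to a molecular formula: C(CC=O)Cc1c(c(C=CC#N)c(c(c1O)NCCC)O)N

Heavy atoms from the SMILES: 16 C, 3 N, 3 O.
Implicit hydrogens by atom environment:
  6 × C (aromatic): no H
  5 × C: 2 H each → 10
  3 × C: 1 H each → 3
  2 × O: 1 H each → 2
  1 × C: 3 H
  1 × C: no H
  1 × N: 2 H
  1 × N: 1 H
  1 × N: no H
  1 × O: no H
  Total hydrogens = 21.
Molecular formula: C16H21N3O3

C16H21N3O3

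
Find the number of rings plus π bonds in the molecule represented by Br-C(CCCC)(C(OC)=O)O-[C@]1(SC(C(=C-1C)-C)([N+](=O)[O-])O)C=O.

5

Molecular formula from the SMILES: C14H20BrNO7S.
DoU = (2C + 2 + N − H − X)/2 = (2·14 + 2 + 1 − 20 − 1)/2 = 10/2 = 5.
(Structurally: 1 ring(s) + 4 π bond(s) = 5.)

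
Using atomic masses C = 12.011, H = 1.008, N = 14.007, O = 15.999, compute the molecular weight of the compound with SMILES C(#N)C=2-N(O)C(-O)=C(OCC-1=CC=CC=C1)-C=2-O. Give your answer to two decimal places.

Molecular formula: C12H10N2O4.
M = 12×12.011 + 10×1.008 + 2×14.007 + 4×15.999 = 246.22 g/mol.

246.22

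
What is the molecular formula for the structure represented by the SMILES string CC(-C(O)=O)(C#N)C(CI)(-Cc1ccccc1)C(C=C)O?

Heavy atoms from the SMILES: 16 C, 1 I, 1 N, 3 O.
Implicit hydrogens by atom environment:
  5 × C (aromatic): 1 H each → 5
  4 × C: no H
  3 × C: 2 H each → 6
  2 × C: 1 H each → 2
  2 × O: 1 H each → 2
  1 × C: 3 H
  1 × C (aromatic): no H
  1 × I: no H
  1 × N: no H
  1 × O: no H
  Total hydrogens = 18.
Molecular formula: C16H18INO3

C16H18INO3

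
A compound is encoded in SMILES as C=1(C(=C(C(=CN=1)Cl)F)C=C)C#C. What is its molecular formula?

Heavy atoms from the SMILES: 9 C, 1 Cl, 1 F, 1 N.
Implicit hydrogens by atom environment:
  4 × C (aromatic): no H
  2 × C: 1 H each → 2
  1 × C: 2 H
  1 × C (aromatic): 1 H
  1 × C: no H
  1 × Cl: no H
  1 × F: no H
  1 × N (aromatic): no H
  Total hydrogens = 5.
Molecular formula: C9H5ClFN

C9H5ClFN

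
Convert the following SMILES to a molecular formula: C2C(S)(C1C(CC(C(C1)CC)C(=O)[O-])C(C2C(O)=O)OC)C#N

C16H22NO5S-

Heavy atoms from the SMILES: 16 C, 1 N, 5 O, 1 S.
Implicit hydrogens by atom environment:
  6 × C: 1 H each → 6
  4 × C: 2 H each → 8
  4 × C: no H
  3 × O: no H
  2 × C: 3 H each → 6
  1 × N: no H
  1 × O: 1 H
  1 × O (charge -1): no H
  1 × S: 1 H
  Total hydrogens = 22.
Net charge -1.
Molecular formula: C16H22NO5S-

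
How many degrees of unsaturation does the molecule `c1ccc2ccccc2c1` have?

Molecular formula from the SMILES: C10H8.
DoU = (2C + 2 + N − H − X)/2 = (2·10 + 2 + 0 − 8 − 0)/2 = 14/2 = 7.
(Structurally: 2 ring(s) + 5 π bond(s) = 7.)

7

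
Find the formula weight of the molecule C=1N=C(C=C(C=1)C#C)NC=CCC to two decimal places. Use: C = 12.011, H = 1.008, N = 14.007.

172.23

Molecular formula: C11H12N2.
M = 11×12.011 + 12×1.008 + 2×14.007 = 172.23 g/mol.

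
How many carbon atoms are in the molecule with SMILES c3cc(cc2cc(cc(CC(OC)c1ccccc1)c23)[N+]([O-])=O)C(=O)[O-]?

The symbol for carbon appears 20 times in the SMILES. Lowercase c denotes aromatic carbon and counts toward C.

20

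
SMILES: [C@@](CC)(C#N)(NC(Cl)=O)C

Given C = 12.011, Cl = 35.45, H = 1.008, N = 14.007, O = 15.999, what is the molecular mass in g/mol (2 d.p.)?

160.60

Molecular formula: C6H9ClN2O.
M = 6×12.011 + 1×35.45 + 9×1.008 + 2×14.007 + 1×15.999 = 160.60 g/mol.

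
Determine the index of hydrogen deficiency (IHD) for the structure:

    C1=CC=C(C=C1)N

Molecular formula from the SMILES: C6H7N.
DoU = (2C + 2 + N − H − X)/2 = (2·6 + 2 + 1 − 7 − 0)/2 = 8/2 = 4.
(Structurally: 1 ring(s) + 3 π bond(s) = 4.)

4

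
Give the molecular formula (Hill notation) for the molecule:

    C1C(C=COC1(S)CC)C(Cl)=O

C8H11ClO2S

Heavy atoms from the SMILES: 8 C, 1 Cl, 2 O, 1 S.
Implicit hydrogens by atom environment:
  3 × C: 1 H each → 3
  2 × C: 2 H each → 4
  2 × C: no H
  2 × O: no H
  1 × C: 3 H
  1 × Cl: no H
  1 × S: 1 H
  Total hydrogens = 11.
Molecular formula: C8H11ClO2S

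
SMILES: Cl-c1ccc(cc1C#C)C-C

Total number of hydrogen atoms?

Hydrogens are implicit in SMILES; fill each atom to its normal valence:
  3 × C (aromatic): 1 H each → 3
  3 × C (aromatic): no H
  1 × C: 3 H
  1 × C: 2 H
  1 × C: 1 H
  1 × C: no H
  1 × Cl: no H
  Total hydrogens = 9.

9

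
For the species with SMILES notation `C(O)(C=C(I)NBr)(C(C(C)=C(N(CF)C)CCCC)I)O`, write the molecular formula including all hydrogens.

Heavy atoms from the SMILES: 1 Br, 13 C, 1 F, 2 I, 2 N, 2 O.
Implicit hydrogens by atom environment:
  4 × C: 2 H each → 8
  4 × C: no H
  3 × C: 3 H each → 9
  2 × C: 1 H each → 2
  2 × I: no H
  2 × O: 1 H each → 2
  1 × Br: no H
  1 × F: no H
  1 × N: 1 H
  1 × N: no H
  Total hydrogens = 22.
Molecular formula: C13H22BrFI2N2O2

C13H22BrFI2N2O2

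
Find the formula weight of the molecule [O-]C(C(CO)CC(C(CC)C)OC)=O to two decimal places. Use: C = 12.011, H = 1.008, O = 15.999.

Molecular formula: C10H19O4-.
M = 10×12.011 + 19×1.008 + 4×15.999 = 203.26 g/mol.

203.26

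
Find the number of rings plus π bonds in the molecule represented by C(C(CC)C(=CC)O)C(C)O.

Molecular formula from the SMILES: C9H18O2.
DoU = (2C + 2 + N − H − X)/2 = (2·9 + 2 + 0 − 18 − 0)/2 = 2/2 = 1.
(Structurally: 0 ring(s) + 1 π bond(s) = 1.)

1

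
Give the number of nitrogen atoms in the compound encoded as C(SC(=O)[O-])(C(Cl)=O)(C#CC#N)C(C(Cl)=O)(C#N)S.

2

The symbol for nitrogen appears 2 times in the SMILES.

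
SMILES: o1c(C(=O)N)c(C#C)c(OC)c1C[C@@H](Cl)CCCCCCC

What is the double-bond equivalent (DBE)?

Molecular formula from the SMILES: C17H24ClNO3.
DoU = (2C + 2 + N − H − X)/2 = (2·17 + 2 + 1 − 24 − 1)/2 = 12/2 = 6.
(Structurally: 1 ring(s) + 5 π bond(s) = 6.)

6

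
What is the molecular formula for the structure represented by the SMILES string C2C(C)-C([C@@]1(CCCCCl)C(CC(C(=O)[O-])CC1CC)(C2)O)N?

Heavy atoms from the SMILES: 18 C, 1 Cl, 1 N, 3 O.
Implicit hydrogens by atom environment:
  9 × C: 2 H each → 18
  4 × C: 1 H each → 4
  3 × C: no H
  2 × C: 3 H each → 6
  1 × Cl: no H
  1 × N: 2 H
  1 × O: 1 H
  1 × O: no H
  1 × O (charge -1): no H
  Total hydrogens = 31.
Net charge -1.
Molecular formula: C18H31ClNO3-

C18H31ClNO3-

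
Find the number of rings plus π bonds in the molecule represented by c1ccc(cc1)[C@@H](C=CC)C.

5

Molecular formula from the SMILES: C11H14.
DoU = (2C + 2 + N − H − X)/2 = (2·11 + 2 + 0 − 14 − 0)/2 = 10/2 = 5.
(Structurally: 1 ring(s) + 4 π bond(s) = 5.)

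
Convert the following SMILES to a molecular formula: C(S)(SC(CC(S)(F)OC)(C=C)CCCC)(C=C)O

Heavy atoms from the SMILES: 13 C, 1 F, 2 O, 3 S.
Implicit hydrogens by atom environment:
  6 × C: 2 H each → 12
  3 × C: no H
  2 × C: 3 H each → 6
  2 × C: 1 H each → 2
  2 × S: 1 H each → 2
  1 × F: no H
  1 × O: 1 H
  1 × O: no H
  1 × S: no H
  Total hydrogens = 23.
Molecular formula: C13H23FO2S3

C13H23FO2S3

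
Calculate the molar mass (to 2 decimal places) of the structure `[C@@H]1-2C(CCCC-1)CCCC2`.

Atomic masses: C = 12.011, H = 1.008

Molecular formula: C10H18.
M = 10×12.011 + 18×1.008 = 138.25 g/mol.

138.25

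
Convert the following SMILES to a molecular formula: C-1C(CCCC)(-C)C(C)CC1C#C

C13H22

Heavy atoms from the SMILES: 13 C.
Implicit hydrogens by atom environment:
  5 × C: 2 H each → 10
  3 × C: 3 H each → 9
  3 × C: 1 H each → 3
  2 × C: no H
  Total hydrogens = 22.
Molecular formula: C13H22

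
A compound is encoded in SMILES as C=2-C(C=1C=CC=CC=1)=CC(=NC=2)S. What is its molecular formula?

Heavy atoms from the SMILES: 11 C, 1 N, 1 S.
Implicit hydrogens by atom environment:
  8 × C (aromatic): 1 H each → 8
  3 × C (aromatic): no H
  1 × N (aromatic): no H
  1 × S: 1 H
  Total hydrogens = 9.
Molecular formula: C11H9NS

C11H9NS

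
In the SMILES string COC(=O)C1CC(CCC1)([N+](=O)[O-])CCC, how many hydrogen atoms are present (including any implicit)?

19

Hydrogens are implicit in SMILES; fill each atom to its normal valence:
  6 × C: 2 H each → 12
  3 × O: no H
  2 × C: 3 H each → 6
  2 × C: no H
  1 × C: 1 H
  1 × N (charge +1): no H
  1 × O (charge -1): no H
  Total hydrogens = 19.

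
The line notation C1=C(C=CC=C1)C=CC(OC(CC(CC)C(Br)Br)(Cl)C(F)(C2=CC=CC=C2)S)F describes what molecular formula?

C22H23Br2ClF2OS

Heavy atoms from the SMILES: 2 Br, 22 C, 1 Cl, 2 F, 1 O, 1 S.
Implicit hydrogens by atom environment:
  10 × C (aromatic): 1 H each → 10
  5 × C: 1 H each → 5
  2 × Br: no H
  2 × C: 2 H each → 4
  2 × C: no H
  2 × C (aromatic): no H
  2 × F: no H
  1 × C: 3 H
  1 × Cl: no H
  1 × O: no H
  1 × S: 1 H
  Total hydrogens = 23.
Molecular formula: C22H23Br2ClF2OS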